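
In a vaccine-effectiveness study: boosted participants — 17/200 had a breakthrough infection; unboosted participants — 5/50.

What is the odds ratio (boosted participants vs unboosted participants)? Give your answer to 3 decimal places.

0.836

odds, boosted participants = 17/183 = 0.0929
odds, unboosted participants = 5/45 = 0.1111
OR = 0.0929 / 0.1111 = 0.836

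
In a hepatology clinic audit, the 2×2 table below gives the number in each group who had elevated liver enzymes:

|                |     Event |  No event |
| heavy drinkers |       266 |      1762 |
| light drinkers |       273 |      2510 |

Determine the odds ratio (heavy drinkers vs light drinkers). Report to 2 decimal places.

odds, heavy drinkers = 266/1762 = 0.1510
odds, light drinkers = 273/2510 = 0.1088
OR = 0.1510 / 0.1088 = 1.39

OR = 1.39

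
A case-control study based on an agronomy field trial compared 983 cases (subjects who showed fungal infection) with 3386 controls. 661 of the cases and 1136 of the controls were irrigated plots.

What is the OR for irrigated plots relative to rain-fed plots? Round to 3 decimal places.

OR = (661 × 2250) / (1136 × 322) = 1487250/365792 ≈ 4.066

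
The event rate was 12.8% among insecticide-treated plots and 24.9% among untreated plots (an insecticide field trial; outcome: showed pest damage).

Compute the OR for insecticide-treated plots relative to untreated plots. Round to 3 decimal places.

odds, insecticide-treated plots = 0.1280/0.8720 = 0.1468
odds, untreated plots = 0.2490/0.7510 = 0.3316
OR = 0.1468 / 0.3316 = 0.443

OR: 0.443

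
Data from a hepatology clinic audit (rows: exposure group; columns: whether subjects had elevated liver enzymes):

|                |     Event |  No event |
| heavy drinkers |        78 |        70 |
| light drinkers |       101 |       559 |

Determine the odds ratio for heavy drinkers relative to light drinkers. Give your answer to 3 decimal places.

OR = (78 × 559) / (70 × 101) = 43602/7070 ≈ 6.167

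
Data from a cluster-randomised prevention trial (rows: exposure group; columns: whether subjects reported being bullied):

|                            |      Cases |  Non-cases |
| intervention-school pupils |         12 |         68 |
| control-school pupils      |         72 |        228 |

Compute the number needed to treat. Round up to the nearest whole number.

12

risk, intervention-school pupils = 12/80 = 0.150000
risk, control-school pupils = 72/300 = 0.240000
absolute risk difference = 0.090000
1 / 0.090000 = 11.111 → round up → 12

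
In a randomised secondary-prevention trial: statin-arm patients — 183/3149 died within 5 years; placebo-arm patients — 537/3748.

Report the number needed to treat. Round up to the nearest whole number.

risk, statin-arm patients = 183/3149 = 0.058114
risk, placebo-arm patients = 537/3748 = 0.143276
absolute risk difference = 0.085163
1 / 0.085163 = 11.742 → round up → 12

NNT ≈ 12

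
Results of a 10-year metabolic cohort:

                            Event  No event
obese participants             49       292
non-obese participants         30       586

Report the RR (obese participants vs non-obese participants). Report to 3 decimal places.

RR ≈ 2.951

risk, obese participants = 49/341 = 0.14370
risk, non-obese participants = 30/616 = 0.04870
RR = 0.14370 / 0.04870 = 2.951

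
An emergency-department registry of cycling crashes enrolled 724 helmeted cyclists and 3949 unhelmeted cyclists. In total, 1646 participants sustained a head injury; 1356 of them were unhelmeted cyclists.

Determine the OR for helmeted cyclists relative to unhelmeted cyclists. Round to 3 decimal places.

helmeted cyclists with the outcome: 1646 − 1356 = 290
helmeted cyclists without the outcome: 724 − 290 = 434
unhelmeted cyclists without the outcome: 3949 − 1356 = 2593
OR = (290 × 2593) / (434 × 1356) = 751970/588504 ≈ 1.278

1.278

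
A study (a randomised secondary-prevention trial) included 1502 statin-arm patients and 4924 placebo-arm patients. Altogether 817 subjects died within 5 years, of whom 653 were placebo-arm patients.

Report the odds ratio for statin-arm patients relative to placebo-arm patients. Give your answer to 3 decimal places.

OR: 0.802

statin-arm patients with the outcome: 817 − 653 = 164
statin-arm patients without the outcome: 1502 − 164 = 1338
placebo-arm patients without the outcome: 4924 − 653 = 4271
OR = (164 × 4271) / (1338 × 653) = 700444/873714 ≈ 0.802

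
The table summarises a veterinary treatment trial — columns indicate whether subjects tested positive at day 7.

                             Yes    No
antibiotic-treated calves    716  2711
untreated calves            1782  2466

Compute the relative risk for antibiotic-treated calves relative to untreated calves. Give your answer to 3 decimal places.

0.498

risk, antibiotic-treated calves = 716/3427 = 0.2089
risk, untreated calves = 1782/4248 = 0.4195
RR = 0.2089 / 0.4195 = 0.498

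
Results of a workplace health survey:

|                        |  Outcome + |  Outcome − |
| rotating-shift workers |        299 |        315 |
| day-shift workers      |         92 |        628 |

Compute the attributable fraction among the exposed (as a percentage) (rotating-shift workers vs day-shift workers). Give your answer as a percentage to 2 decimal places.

AR% ≈ 73.76%

risk, rotating-shift workers = 299/614 = 0.4870
risk, day-shift workers = 92/720 = 0.1278
AR% = (0.4870 − 0.1278) / 0.4870 = 0.7376 → 73.76%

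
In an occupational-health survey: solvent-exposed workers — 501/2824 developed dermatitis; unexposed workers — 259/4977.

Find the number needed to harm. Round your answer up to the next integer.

8

risk, solvent-exposed workers = 501/2824 = 0.177408
risk, unexposed workers = 259/4977 = 0.052039
absolute risk difference = 0.125369
1 / 0.125369 = 7.976 → round up → 8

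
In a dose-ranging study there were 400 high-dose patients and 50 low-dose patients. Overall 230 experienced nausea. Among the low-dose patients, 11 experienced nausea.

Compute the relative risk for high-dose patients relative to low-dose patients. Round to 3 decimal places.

RR = 2.489

high-dose patients with the outcome: 230 − 11 = 219
high-dose patients without the outcome: 400 − 219 = 181
low-dose patients without the outcome: 50 − 11 = 39
risk, high-dose patients = 219/400 = 0.5475
risk, low-dose patients = 11/50 = 0.2200
RR = 0.5475 / 0.2200 = 2.489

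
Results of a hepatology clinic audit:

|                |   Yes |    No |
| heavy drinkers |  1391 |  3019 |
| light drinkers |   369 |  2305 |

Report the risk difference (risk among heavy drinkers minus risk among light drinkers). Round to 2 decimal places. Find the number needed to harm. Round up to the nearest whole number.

RD = 0.18; NNH = 6

risk, heavy drinkers = 1391/4410 = 0.3154
risk, light drinkers = 369/2674 = 0.1380
risk difference = 0.3154 − 0.1380 = 0.18
absolute risk difference = 0.177424
1 / 0.177424 = 5.636 → round up → 6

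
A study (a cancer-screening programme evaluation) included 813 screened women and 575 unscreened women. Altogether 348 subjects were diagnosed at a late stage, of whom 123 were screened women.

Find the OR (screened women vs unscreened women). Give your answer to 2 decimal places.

screened women without the outcome: 813 − 123 = 690
unscreened women with the outcome: 348 − 123 = 225
unscreened women without the outcome: 575 − 225 = 350
OR = (123 × 350) / (690 × 225) = 43050/155250 ≈ 0.28

0.28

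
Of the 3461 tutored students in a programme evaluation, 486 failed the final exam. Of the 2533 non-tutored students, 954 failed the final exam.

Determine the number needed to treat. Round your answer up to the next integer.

5

risk, tutored students = 486/3461 = 0.140422
risk, non-tutored students = 954/2533 = 0.376629
absolute risk difference = 0.236207
1 / 0.236207 = 4.234 → round up → 5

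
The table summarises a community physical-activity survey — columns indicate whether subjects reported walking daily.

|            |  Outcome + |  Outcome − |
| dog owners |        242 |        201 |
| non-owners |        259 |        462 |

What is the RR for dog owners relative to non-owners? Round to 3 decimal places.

1.521

risk, dog owners = 242/443 = 0.5463
risk, non-owners = 259/721 = 0.3592
RR = 0.5463 / 0.3592 = 1.521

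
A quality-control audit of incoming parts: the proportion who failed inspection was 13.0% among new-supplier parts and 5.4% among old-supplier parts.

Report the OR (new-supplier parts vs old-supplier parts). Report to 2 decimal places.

OR ≈ 2.62

odds, new-supplier parts = 0.1300/0.8700 = 0.1494
odds, old-supplier parts = 0.0540/0.9460 = 0.0571
OR = 0.1494 / 0.0571 = 2.62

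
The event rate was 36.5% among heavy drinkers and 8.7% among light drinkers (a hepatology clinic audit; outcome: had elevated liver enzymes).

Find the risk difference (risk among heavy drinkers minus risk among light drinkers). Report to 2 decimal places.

risk difference = 0.3650 − 0.0870 = 0.28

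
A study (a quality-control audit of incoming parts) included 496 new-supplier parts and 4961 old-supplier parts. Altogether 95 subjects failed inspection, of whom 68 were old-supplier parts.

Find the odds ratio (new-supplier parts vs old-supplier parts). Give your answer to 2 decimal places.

new-supplier parts with the outcome: 95 − 68 = 27
new-supplier parts without the outcome: 496 − 27 = 469
old-supplier parts without the outcome: 4961 − 68 = 4893
odds, new-supplier parts = 27/469 = 0.05757
odds, old-supplier parts = 68/4893 = 0.01390
OR = 0.05757 / 0.01390 = 4.14

OR = 4.14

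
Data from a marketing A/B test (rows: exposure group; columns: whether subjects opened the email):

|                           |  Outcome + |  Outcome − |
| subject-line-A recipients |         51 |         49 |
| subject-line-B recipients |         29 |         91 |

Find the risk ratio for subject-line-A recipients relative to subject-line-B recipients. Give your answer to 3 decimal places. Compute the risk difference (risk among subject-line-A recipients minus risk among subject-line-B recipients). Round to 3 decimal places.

RR = 2.110; RD = 0.268

risk, subject-line-A recipients = 51/100 = 0.5100
risk, subject-line-B recipients = 29/120 = 0.2417
RR = 0.5100 / 0.2417 = 2.110
risk difference = 0.5100 − 0.2417 = 0.268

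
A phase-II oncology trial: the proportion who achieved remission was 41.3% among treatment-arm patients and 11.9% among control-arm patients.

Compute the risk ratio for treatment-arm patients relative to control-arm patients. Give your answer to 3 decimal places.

RR = 0.4130 / 0.1190 = 3.471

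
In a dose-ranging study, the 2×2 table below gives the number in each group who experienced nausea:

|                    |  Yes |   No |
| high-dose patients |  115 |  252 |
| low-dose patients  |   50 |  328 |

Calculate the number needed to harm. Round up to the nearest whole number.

NNH ≈ 6

risk, high-dose patients = 115/367 = 0.313351
risk, low-dose patients = 50/378 = 0.132275
absolute risk difference = 0.181076
1 / 0.181076 = 5.523 → round up → 6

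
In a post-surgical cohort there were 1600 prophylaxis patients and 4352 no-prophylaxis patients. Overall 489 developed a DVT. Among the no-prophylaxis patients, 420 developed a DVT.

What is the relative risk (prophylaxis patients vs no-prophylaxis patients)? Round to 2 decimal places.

prophylaxis patients with the outcome: 489 − 420 = 69
prophylaxis patients without the outcome: 1600 − 69 = 1531
no-prophylaxis patients without the outcome: 4352 − 420 = 3932
risk, prophylaxis patients = 69/1600 = 0.04312
risk, no-prophylaxis patients = 420/4352 = 0.09651
RR = 0.04312 / 0.09651 = 0.45

RR = 0.45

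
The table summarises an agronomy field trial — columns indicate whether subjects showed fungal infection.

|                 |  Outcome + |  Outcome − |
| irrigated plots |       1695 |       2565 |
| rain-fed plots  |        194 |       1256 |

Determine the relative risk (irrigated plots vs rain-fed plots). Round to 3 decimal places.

RR: 2.974

risk, irrigated plots = 1695/4260 = 0.3979
risk, rain-fed plots = 194/1450 = 0.1338
RR = 0.3979 / 0.1338 = 2.974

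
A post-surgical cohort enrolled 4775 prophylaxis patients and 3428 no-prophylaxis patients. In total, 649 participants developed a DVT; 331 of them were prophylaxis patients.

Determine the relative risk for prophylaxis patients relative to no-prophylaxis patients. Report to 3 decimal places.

prophylaxis patients without the outcome: 4775 − 331 = 4444
no-prophylaxis patients with the outcome: 649 − 331 = 318
no-prophylaxis patients without the outcome: 3428 − 318 = 3110
risk, prophylaxis patients = 331/4775 = 0.0693
risk, no-prophylaxis patients = 318/3428 = 0.0928
RR = 0.0693 / 0.0928 = 0.747

0.747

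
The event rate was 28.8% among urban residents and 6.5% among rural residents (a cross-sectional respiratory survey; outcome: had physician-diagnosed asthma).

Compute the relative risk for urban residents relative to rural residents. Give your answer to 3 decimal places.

RR = 0.2880 / 0.0650 = 4.431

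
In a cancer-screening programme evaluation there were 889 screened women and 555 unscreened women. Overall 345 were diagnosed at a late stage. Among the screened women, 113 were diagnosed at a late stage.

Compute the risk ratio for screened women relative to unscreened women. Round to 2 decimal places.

screened women without the outcome: 889 − 113 = 776
unscreened women with the outcome: 345 − 113 = 232
unscreened women without the outcome: 555 − 232 = 323
risk, screened women = 113/889 = 0.1271
risk, unscreened women = 232/555 = 0.4180
RR = 0.1271 / 0.4180 = 0.30

RR = 0.30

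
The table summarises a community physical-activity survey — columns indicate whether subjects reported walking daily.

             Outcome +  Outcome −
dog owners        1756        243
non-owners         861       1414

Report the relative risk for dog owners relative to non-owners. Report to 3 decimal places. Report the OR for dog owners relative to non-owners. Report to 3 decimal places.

RR = 2.321; OR = 11.868

risk, dog owners = 1756/1999 = 0.8784
risk, non-owners = 861/2275 = 0.3785
RR = 0.8784 / 0.3785 = 2.321
OR = (1756 × 1414) / (243 × 861) = 2482984/209223 ≈ 11.868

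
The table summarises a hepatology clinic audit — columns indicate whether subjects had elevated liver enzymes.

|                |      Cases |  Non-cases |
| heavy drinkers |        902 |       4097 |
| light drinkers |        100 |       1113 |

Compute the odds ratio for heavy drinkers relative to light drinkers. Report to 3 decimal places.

OR = (902 × 1113) / (4097 × 100) = 1003926/409700 ≈ 2.450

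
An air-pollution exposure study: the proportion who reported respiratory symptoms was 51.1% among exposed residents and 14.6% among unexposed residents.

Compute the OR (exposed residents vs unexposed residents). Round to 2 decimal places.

OR = 6.11

odds, exposed residents = 0.5110/0.4890 = 1.0450
odds, unexposed residents = 0.1460/0.8540 = 0.1710
OR = 1.0450 / 0.1710 = 6.11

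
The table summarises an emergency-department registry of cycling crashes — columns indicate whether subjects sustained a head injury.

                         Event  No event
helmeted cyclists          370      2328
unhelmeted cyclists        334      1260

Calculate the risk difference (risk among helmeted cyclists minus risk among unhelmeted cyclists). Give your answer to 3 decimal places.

RD = -0.072

risk, helmeted cyclists = 370/2698 = 0.1371
risk, unhelmeted cyclists = 334/1594 = 0.2095
risk difference = 0.1371 − 0.2095 = -0.072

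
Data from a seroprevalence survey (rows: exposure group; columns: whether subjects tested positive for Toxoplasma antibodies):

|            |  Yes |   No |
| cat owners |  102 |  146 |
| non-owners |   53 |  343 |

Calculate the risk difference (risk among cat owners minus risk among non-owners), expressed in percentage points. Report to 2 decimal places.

27.75

risk, cat owners = 102/248 = 0.4113
risk, non-owners = 53/396 = 0.1338
risk difference = 0.4113 − 0.1338 = 0.2775 → 27.75 percentage points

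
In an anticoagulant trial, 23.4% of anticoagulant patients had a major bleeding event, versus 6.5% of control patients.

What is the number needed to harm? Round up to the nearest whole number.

absolute risk difference = 0.169000
1 / 0.169000 = 5.917 → round up → 6

NNH = 6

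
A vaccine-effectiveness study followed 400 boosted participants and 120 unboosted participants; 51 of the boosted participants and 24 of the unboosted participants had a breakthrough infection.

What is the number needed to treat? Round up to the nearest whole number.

14

risk, boosted participants = 51/400 = 0.127500
risk, unboosted participants = 24/120 = 0.200000
absolute risk difference = 0.072500
1 / 0.072500 = 13.793 → round up → 14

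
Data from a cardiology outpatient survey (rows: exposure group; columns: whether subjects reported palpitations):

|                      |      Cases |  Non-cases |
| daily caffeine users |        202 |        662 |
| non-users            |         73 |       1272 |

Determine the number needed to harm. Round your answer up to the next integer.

risk, daily caffeine users = 202/864 = 0.233796
risk, non-users = 73/1345 = 0.054275
absolute risk difference = 0.179521
1 / 0.179521 = 5.570 → round up → 6

NNH = 6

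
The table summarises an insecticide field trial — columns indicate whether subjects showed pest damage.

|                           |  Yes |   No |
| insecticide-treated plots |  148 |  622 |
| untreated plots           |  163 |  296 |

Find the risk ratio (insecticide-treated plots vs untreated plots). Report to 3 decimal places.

risk, insecticide-treated plots = 148/770 = 0.1922
risk, untreated plots = 163/459 = 0.3551
RR = 0.1922 / 0.3551 = 0.541

0.541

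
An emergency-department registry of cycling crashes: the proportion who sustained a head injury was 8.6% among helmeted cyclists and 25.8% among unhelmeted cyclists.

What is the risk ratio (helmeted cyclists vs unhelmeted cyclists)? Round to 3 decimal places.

RR = 0.0860 / 0.2580 = 0.333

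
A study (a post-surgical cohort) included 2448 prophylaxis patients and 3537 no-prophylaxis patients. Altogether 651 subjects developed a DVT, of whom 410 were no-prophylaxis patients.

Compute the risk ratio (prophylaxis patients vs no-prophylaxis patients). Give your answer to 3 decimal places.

0.849

prophylaxis patients with the outcome: 651 − 410 = 241
prophylaxis patients without the outcome: 2448 − 241 = 2207
no-prophylaxis patients without the outcome: 3537 − 410 = 3127
risk, prophylaxis patients = 241/2448 = 0.0984
risk, no-prophylaxis patients = 410/3537 = 0.1159
RR = 0.0984 / 0.1159 = 0.849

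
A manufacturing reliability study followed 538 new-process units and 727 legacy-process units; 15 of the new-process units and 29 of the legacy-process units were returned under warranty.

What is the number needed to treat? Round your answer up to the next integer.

84

risk, new-process units = 15/538 = 0.027881
risk, legacy-process units = 29/727 = 0.039890
absolute risk difference = 0.012009
1 / 0.012009 = 83.271 → round up → 84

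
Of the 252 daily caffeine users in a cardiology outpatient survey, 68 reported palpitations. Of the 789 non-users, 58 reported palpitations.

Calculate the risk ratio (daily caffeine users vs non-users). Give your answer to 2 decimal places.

3.67

risk, daily caffeine users = 68/252 = 0.2698
risk, non-users = 58/789 = 0.0735
RR = 0.2698 / 0.0735 = 3.67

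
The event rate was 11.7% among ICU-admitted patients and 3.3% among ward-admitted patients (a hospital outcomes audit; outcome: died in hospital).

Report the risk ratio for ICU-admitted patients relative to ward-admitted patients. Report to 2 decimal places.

RR = 0.11700 / 0.03300 = 3.55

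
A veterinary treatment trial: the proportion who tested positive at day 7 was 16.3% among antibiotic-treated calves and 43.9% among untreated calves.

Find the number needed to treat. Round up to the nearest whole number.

4

absolute risk difference = 0.276000
1 / 0.276000 = 3.623 → round up → 4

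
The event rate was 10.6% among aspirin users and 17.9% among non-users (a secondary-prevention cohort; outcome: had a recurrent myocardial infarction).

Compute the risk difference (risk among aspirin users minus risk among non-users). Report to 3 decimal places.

risk difference = 0.1060 − 0.1790 = -0.073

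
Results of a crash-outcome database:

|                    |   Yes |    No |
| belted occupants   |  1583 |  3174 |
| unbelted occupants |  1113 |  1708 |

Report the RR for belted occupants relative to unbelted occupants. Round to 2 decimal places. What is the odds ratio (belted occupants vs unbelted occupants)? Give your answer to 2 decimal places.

RR = 0.84; OR = 0.77

risk, belted occupants = 1583/4757 = 0.3328
risk, unbelted occupants = 1113/2821 = 0.3945
RR = 0.3328 / 0.3945 = 0.84
odds, belted occupants = 1583/3174 = 0.4987
odds, unbelted occupants = 1113/1708 = 0.6516
OR = 0.4987 / 0.6516 = 0.77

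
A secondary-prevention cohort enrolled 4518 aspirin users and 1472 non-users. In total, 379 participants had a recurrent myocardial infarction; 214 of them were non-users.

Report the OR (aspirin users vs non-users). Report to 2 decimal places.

0.22

aspirin users with the outcome: 379 − 214 = 165
aspirin users without the outcome: 4518 − 165 = 4353
non-users without the outcome: 1472 − 214 = 1258
odds, aspirin users = 165/4353 = 0.03790
odds, non-users = 214/1258 = 0.17011
OR = 0.03790 / 0.17011 = 0.22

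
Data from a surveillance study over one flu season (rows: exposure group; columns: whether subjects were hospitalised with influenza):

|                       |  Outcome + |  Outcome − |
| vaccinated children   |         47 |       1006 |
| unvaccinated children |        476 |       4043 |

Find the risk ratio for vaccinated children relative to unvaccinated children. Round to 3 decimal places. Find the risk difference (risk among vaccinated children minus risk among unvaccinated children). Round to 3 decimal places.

risk, vaccinated children = 47/1053 = 0.04463
risk, unvaccinated children = 476/4519 = 0.10533
RR = 0.04463 / 0.10533 = 0.424
risk difference = 0.04463 − 0.10533 = -0.061

RR = 0.424; RD = -0.061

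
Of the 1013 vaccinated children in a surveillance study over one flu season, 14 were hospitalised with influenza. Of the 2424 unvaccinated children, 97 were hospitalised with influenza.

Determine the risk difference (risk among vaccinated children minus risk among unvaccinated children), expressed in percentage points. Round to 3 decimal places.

risk, vaccinated children = 14/1013 = 0.01382
risk, unvaccinated children = 97/2424 = 0.04002
risk difference = 0.01382 − 0.04002 = -0.02620 → -2.620 percentage points

-2.620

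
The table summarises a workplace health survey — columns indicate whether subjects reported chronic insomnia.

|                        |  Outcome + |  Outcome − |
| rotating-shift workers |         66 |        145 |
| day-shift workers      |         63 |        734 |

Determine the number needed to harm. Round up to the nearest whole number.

NNH: 5

risk, rotating-shift workers = 66/211 = 0.312796
risk, day-shift workers = 63/797 = 0.079046
absolute risk difference = 0.233750
1 / 0.233750 = 4.278 → round up → 5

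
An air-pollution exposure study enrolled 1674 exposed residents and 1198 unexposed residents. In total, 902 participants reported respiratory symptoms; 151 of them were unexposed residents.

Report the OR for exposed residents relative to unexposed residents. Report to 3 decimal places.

OR = 5.642

exposed residents with the outcome: 902 − 151 = 751
exposed residents without the outcome: 1674 − 751 = 923
unexposed residents without the outcome: 1198 − 151 = 1047
OR = (751 × 1047) / (923 × 151) = 786297/139373 ≈ 5.642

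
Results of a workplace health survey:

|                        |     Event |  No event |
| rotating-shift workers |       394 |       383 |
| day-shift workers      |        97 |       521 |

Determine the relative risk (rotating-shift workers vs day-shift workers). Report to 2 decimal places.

risk, rotating-shift workers = 394/777 = 0.5071
risk, day-shift workers = 97/618 = 0.1570
RR = 0.5071 / 0.1570 = 3.23

RR = 3.23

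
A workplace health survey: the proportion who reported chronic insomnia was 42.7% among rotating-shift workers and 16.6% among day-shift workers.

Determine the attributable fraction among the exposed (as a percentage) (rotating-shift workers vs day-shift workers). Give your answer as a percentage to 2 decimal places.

AR% = (0.4270 − 0.1660) / 0.4270 = 0.6112 → 61.12%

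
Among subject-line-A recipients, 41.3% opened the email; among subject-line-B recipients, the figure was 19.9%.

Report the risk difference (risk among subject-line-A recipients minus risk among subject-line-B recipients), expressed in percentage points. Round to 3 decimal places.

RD = 21.400

risk difference = 0.4130 − 0.1990 = 0.2140 → 21.400 percentage points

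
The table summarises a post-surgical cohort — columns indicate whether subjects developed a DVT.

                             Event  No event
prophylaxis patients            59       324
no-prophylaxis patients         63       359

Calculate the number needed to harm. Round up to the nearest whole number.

NNH = 211

risk, prophylaxis patients = 59/383 = 0.154047
risk, no-prophylaxis patients = 63/422 = 0.149289
absolute risk difference = 0.004758
1 / 0.004758 = 210.172 → round up → 211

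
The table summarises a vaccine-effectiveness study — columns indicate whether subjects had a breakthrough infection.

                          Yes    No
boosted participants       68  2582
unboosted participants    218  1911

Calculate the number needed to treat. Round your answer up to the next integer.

risk, boosted participants = 68/2650 = 0.025660
risk, unboosted participants = 218/2129 = 0.102395
absolute risk difference = 0.076735
1 / 0.076735 = 13.032 → round up → 14

NNT: 14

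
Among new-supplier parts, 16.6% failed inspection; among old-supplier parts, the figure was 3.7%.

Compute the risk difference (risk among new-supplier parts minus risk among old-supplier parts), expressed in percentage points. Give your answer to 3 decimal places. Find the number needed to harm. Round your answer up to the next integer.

risk difference = 0.16600 − 0.03700 = 0.12900 → 12.900 percentage points
absolute risk difference = 0.129000
1 / 0.129000 = 7.752 → round up → 8

RD = 12.900; NNH = 8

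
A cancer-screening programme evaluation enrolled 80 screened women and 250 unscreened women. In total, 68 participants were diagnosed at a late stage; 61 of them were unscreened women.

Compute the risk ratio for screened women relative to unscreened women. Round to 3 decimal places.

screened women with the outcome: 68 − 61 = 7
screened women without the outcome: 80 − 7 = 73
unscreened women without the outcome: 250 − 61 = 189
risk, screened women = 7/80 = 0.0875
risk, unscreened women = 61/250 = 0.2440
RR = 0.0875 / 0.2440 = 0.359

0.359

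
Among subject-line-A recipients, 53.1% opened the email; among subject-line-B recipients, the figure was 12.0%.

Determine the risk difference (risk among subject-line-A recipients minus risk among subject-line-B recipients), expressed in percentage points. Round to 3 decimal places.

41.100

risk difference = 0.5310 − 0.1200 = 0.4110 → 41.100 percentage points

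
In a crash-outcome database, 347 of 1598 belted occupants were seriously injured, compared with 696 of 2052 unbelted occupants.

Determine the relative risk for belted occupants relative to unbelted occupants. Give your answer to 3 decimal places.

risk, belted occupants = 347/1598 = 0.2171
risk, unbelted occupants = 696/2052 = 0.3392
RR = 0.2171 / 0.3392 = 0.640

0.640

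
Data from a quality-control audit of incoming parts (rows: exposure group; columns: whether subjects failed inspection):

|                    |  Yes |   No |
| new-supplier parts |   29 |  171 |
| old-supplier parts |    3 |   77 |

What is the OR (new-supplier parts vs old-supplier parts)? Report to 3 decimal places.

4.353

odds, new-supplier parts = 29/171 = 0.16959
odds, old-supplier parts = 3/77 = 0.03896
OR = 0.16959 / 0.03896 = 4.353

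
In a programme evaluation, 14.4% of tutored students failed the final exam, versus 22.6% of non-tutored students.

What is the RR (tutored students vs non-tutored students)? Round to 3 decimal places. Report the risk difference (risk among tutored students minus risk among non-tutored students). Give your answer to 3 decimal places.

RR = 0.637; RD = -0.082

RR = 0.1440 / 0.2260 = 0.637
risk difference = 0.1440 − 0.2260 = -0.082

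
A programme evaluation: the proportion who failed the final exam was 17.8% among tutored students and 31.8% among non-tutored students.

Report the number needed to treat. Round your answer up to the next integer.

NNT ≈ 8

absolute risk difference = 0.140000
1 / 0.140000 = 7.143 → round up → 8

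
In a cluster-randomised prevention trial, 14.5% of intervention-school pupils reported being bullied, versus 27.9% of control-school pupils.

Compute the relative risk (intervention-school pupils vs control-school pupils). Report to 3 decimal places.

RR = 0.1450 / 0.2790 = 0.520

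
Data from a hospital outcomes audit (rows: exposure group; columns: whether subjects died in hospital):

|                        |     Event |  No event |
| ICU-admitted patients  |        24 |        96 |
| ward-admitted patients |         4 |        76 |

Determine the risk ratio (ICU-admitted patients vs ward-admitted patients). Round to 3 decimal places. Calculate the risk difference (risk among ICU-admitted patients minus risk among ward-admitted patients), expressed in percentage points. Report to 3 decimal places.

risk, ICU-admitted patients = 24/120 = 0.2000
risk, ward-admitted patients = 4/80 = 0.0500
RR = 0.2000 / 0.0500 = 4.000
risk difference = 0.2000 − 0.0500 = 0.1500 → 15.000 percentage points

RR = 4.000; RD = 15.000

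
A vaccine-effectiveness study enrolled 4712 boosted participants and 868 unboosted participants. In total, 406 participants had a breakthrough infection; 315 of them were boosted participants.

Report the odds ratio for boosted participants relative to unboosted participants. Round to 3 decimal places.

0.612

boosted participants without the outcome: 4712 − 315 = 4397
unboosted participants with the outcome: 406 − 315 = 91
unboosted participants without the outcome: 868 − 91 = 777
OR = (315 × 777) / (4397 × 91) = 244755/400127 ≈ 0.612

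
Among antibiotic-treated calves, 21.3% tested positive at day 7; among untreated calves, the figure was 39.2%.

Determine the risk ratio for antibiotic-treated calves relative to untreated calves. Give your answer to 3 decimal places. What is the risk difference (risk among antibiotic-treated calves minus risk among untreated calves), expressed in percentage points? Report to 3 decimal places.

RR = 0.2130 / 0.3920 = 0.543
risk difference = 0.2130 − 0.3920 = -0.1790 → -17.900 percentage points

RR = 0.543; RD = -17.900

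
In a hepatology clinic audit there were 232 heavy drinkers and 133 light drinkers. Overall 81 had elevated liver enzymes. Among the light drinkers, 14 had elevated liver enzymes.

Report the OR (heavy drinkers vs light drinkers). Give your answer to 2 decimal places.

heavy drinkers with the outcome: 81 − 14 = 67
heavy drinkers without the outcome: 232 − 67 = 165
light drinkers without the outcome: 133 − 14 = 119
odds, heavy drinkers = 67/165 = 0.4061
odds, light drinkers = 14/119 = 0.1176
OR = 0.4061 / 0.1176 = 3.45

3.45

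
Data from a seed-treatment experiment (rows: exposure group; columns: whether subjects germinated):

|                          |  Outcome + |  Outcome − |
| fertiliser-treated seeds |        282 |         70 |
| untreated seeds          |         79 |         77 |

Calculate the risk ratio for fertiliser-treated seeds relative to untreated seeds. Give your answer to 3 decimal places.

RR: 1.582

risk, fertiliser-treated seeds = 282/352 = 0.8011
risk, untreated seeds = 79/156 = 0.5064
RR = 0.8011 / 0.5064 = 1.582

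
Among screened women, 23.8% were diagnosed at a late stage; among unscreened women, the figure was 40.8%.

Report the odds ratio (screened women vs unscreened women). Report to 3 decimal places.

0.453

odds, screened women = 0.2380/0.7620 = 0.3123
odds, unscreened women = 0.4080/0.5920 = 0.6892
OR = 0.3123 / 0.6892 = 0.453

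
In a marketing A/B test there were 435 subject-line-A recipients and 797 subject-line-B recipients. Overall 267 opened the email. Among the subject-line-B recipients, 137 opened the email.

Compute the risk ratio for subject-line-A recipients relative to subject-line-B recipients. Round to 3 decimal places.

subject-line-A recipients with the outcome: 267 − 137 = 130
subject-line-A recipients without the outcome: 435 − 130 = 305
subject-line-B recipients without the outcome: 797 − 137 = 660
risk, subject-line-A recipients = 130/435 = 0.2989
risk, subject-line-B recipients = 137/797 = 0.1719
RR = 0.2989 / 0.1719 = 1.739

RR: 1.739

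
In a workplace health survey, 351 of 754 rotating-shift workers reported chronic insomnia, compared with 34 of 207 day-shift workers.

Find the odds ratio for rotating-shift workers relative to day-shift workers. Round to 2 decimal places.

odds, rotating-shift workers = 351/403 = 0.8710
odds, day-shift workers = 34/173 = 0.1965
OR = 0.8710 / 0.1965 = 4.43

OR ≈ 4.43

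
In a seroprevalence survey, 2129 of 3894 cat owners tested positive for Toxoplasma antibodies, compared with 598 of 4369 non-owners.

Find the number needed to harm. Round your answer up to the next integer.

3

risk, cat owners = 2129/3894 = 0.546739
risk, non-owners = 598/4369 = 0.136873
absolute risk difference = 0.409865
1 / 0.409865 = 2.440 → round up → 3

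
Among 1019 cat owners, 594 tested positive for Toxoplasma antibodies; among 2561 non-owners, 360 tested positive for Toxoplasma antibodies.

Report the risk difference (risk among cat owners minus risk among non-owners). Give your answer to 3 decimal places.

risk, cat owners = 594/1019 = 0.5829
risk, non-owners = 360/2561 = 0.1406
risk difference = 0.5829 − 0.1406 = 0.442

0.442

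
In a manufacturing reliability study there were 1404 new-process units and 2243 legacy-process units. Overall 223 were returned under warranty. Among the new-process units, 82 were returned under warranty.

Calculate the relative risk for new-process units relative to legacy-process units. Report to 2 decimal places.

0.93

new-process units without the outcome: 1404 − 82 = 1322
legacy-process units with the outcome: 223 − 82 = 141
legacy-process units without the outcome: 2243 − 141 = 2102
risk, new-process units = 82/1404 = 0.0584
risk, legacy-process units = 141/2243 = 0.0629
RR = 0.0584 / 0.0629 = 0.93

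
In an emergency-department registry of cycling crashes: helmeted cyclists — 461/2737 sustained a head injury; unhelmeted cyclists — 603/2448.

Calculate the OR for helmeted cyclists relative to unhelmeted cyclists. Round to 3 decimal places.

OR = (461 × 1845) / (2276 × 603) = 850545/1372428 ≈ 0.620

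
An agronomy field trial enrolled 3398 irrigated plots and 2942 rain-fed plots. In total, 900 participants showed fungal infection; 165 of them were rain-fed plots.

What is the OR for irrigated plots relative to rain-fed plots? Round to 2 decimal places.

OR = 4.65

irrigated plots with the outcome: 900 − 165 = 735
irrigated plots without the outcome: 3398 − 735 = 2663
rain-fed plots without the outcome: 2942 − 165 = 2777
OR = (735 × 2777) / (2663 × 165) = 2041095/439395 ≈ 4.65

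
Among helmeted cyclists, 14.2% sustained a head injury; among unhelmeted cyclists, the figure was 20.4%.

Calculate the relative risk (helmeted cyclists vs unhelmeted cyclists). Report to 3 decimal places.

RR = 0.1420 / 0.2040 = 0.696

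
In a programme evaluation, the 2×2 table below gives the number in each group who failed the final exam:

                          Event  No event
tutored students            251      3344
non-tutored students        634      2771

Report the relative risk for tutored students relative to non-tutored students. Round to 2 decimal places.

0.37

risk, tutored students = 251/3595 = 0.0698
risk, non-tutored students = 634/3405 = 0.1862
RR = 0.0698 / 0.1862 = 0.37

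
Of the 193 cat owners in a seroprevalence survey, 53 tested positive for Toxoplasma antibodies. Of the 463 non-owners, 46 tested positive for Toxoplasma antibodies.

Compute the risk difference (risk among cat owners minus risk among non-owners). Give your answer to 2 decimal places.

RD: 0.18

risk, cat owners = 53/193 = 0.2746
risk, non-owners = 46/463 = 0.0994
risk difference = 0.2746 − 0.0994 = 0.18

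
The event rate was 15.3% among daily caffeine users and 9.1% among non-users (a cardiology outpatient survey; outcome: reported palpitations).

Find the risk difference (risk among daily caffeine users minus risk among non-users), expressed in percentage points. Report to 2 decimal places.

risk difference = 0.1530 − 0.0910 = 0.0620 → 6.20 percentage points

6.20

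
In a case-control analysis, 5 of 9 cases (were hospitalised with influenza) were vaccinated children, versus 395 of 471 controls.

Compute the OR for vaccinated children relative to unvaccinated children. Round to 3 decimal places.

OR = (5 × 76) / (395 × 4) = 380/1580 ≈ 0.241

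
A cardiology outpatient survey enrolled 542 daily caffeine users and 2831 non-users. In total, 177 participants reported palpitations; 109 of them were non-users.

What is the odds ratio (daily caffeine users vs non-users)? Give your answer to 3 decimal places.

daily caffeine users with the outcome: 177 − 109 = 68
daily caffeine users without the outcome: 542 − 68 = 474
non-users without the outcome: 2831 − 109 = 2722
OR = (68 × 2722) / (474 × 109) = 185096/51666 ≈ 3.583

3.583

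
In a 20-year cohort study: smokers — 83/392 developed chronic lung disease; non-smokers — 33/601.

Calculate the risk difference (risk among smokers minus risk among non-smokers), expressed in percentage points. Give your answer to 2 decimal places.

risk, smokers = 83/392 = 0.2117
risk, non-smokers = 33/601 = 0.0549
risk difference = 0.2117 − 0.0549 = 0.1568 → 15.68 percentage points

RD = 15.68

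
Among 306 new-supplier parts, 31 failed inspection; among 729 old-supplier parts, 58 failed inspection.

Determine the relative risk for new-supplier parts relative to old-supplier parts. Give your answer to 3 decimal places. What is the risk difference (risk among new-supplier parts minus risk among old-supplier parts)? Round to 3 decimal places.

risk, new-supplier parts = 31/306 = 0.1013
risk, old-supplier parts = 58/729 = 0.0796
RR = 0.1013 / 0.0796 = 1.273
risk difference = 0.1013 − 0.0796 = 0.022

RR = 1.273; RD = 0.022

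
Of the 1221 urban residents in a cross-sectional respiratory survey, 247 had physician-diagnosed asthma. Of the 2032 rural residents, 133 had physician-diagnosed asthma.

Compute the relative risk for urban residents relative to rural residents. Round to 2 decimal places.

risk, urban residents = 247/1221 = 0.2023
risk, rural residents = 133/2032 = 0.0655
RR = 0.2023 / 0.0655 = 3.09

3.09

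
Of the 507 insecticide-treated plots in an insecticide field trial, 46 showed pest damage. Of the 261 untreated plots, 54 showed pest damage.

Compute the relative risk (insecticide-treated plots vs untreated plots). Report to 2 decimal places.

0.44

risk, insecticide-treated plots = 46/507 = 0.0907
risk, untreated plots = 54/261 = 0.2069
RR = 0.0907 / 0.2069 = 0.44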